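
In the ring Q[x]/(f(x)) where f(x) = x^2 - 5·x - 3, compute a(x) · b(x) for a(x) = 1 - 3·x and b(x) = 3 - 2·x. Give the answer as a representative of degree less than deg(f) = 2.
a · b ≡ 19·x + 21 (mod f(x))

First multiply in Q[x] without reducing: a · b = 6·x^2 - 11·x + 3. Now divide by f(x) = x^2 - 5·x - 3, eliminating the leading term at each step:
  leading term 6·x^2: subtract (6)·f(x) = 6·x^2 - 30·x - 18, leaving 19·x + 21
The degree is now < 2, so this is the remainder. Hence a · b ≡ 19·x + 21 in Q[x]/(f).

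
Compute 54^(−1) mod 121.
54^(−1) ≡ 65 (mod 121)

Apply the extended Euclidean algorithm to (121, 54), tracking rows (r, s, t) with s·121 + t·54 = r. Each division r_prev = q·r_cur + r_new produces the new row as (previous row) − q·(current row):
  row A: (121, 1, 0)   [1·121 + 0·54 = 121]
  row B: (54, 0, 1)   [0·121 + 1·54 = 54]
  121 = 2·54 + 13   → row C = row A − 2·row B = (13, 1, −2)   [check: 1·121 − 2·54 = 13]
  54 = 4·13 + 2   → row D = row B − 4·row C = (2, −4, 9)   [check: −4·121 + 9·54 = 2]
  13 = 6·2 + 1   → row E = row C − 6·row D = (1, 25, −56)   [check: 25·121 − 56·54 = 1]
  2 = 2·1 + 0   → remainder 0, stop. gcd = 1 (last nonzero row E).
The gcd is 1, so 54 is invertible mod 121. The last nonzero row gives 25·121 − 56·54 = 1, so t = −56. So 54^(−1) ≡ −56 ≡ 65 (mod 121). Verify: 54 · 65 = 3510 ≡ 1 (mod 121). ✓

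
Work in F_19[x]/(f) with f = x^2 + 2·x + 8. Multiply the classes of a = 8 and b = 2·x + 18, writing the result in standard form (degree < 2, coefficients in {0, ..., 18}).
Multiply as integer polynomials: a · b = 16·x + 144. Reducing coefficients mod 19: a · b ≡ 16·x + 11. This already has degree < 2, so no reduction by f is needed. Hence a · b ≡ 16·x + 11 in F_19[x]/(f).

Final answer: a · b ≡ 16·x + 11 (mod f(x))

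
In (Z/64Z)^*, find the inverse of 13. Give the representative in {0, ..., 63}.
Apply the extended Euclidean algorithm to (64, 13), tracking rows (r, s, t) with s·64 + t·13 = r. Each division r_prev = q·r_cur + r_new produces the new row as (previous row) − q·(current row):
  row A: (64, 1, 0)   [1·64 + 0·13 = 64]
  row B: (13, 0, 1)   [0·64 + 1·13 = 13]
  64 = 4·13 + 12   → row C = row A − 4·row B = (12, 1, −4)   [check: 1·64 − 4·13 = 12]
  13 = 1·12 + 1   → row D = row B − 1·row C = (1, −1, 5)   [check: −1·64 + 5·13 = 1]
  12 = 12·1 + 0   → remainder 0, stop. gcd = 1 (last nonzero row D).
The gcd is 1, so 13 is invertible mod 64. The last nonzero row gives −1·64 + 5·13 = 1, so t = 5. So 13^(−1) ≡ 5 (mod 64). Verify: 13 · 5 = 65 ≡ 1 (mod 64). ✓

Final answer: 13^(−1) ≡ 5 (mod 64)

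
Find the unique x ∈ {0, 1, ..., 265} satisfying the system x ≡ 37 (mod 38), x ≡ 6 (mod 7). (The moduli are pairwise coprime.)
The moduli 38, 7 are pairwise coprime, so by the CRT there is a unique solution mod 38·7 = 266.
Solve by successive substitution. Start with x ≡ 37 (mod 38).
  Combine with x ≡ 6 (mod 7): write x = 37 + 38·t and require 37 + 38·t ≡ 6 (mod 7), i.e. 38·t ≡ 6 − 37 ≡ 4 (mod 7). Since 38^(−1) ≡ 5 (mod 7) (38 ≡ 3 (mod 7)), t ≡ 5·4 ≡ 6 (mod 7). So x ≡ 37 + 38·6 = 265 (mod 266).
Unique solution in [0, 266): x = 265.

Final answer: x ≡ 265 (mod 266); the representative in [0, 266) is 265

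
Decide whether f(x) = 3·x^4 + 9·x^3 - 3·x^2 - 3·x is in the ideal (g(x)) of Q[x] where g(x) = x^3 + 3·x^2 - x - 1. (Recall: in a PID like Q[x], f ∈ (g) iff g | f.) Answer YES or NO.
In Q[x] the ideal (g) consists of all multiples of g, so f ∈ (g) iff g | f, i.e. iff the remainder of f on division by g is 0. Divide f by g (g is monic, so eliminate the leading term of the running remainder at each step):
  leading term 3·x^4: subtract (3·x)·g(x) = 3·x^4 + 9·x^3 - 3·x^2 - 3·x, leaving 0
The remainder is 0, so f(x) = g(x) · h(x) with h(x) = 3·x. Hence g | f, i.e. f ∈ (g).

Final answer: YES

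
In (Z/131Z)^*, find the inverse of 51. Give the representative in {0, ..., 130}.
Apply the extended Euclidean algorithm to (131, 51), tracking rows (r, s, t) with s·131 + t·51 = r. Each division r_prev = q·r_cur + r_new produces the new row as (previous row) − q·(current row):
  row A: (131, 1, 0)   [1·131 + 0·51 = 131]
  row B: (51, 0, 1)   [0·131 + 1·51 = 51]
  131 = 2·51 + 29   → row C = row A − 2·row B = (29, 1, −2)   [check: 1·131 − 2·51 = 29]
  51 = 1·29 + 22   → row D = row B − 1·row C = (22, −1, 3)   [check: −1·131 + 3·51 = 22]
  29 = 1·22 + 7   → row E = row C − 1·row D = (7, 2, −5)   [check: 2·131 − 5·51 = 7]
  22 = 3·7 + 1   → row F = row D − 3·row E = (1, −7, 18)   [check: −7·131 + 18·51 = 1]
  7 = 7·1 + 0   → remainder 0, stop. gcd = 1 (last nonzero row F).
The gcd is 1, so 51 is invertible mod 131. The last nonzero row gives −7·131 + 18·51 = 1, so t = 18. So 51^(−1) ≡ 18 (mod 131). Verify: 51 · 18 = 918 ≡ 1 (mod 131). ✓

Final answer: 51^(−1) ≡ 18 (mod 131)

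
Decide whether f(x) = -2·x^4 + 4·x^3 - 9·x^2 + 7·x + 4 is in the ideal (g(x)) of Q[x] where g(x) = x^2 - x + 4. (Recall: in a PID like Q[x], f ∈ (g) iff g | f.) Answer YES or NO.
In Q[x] the ideal (g) consists of all multiples of g, so f ∈ (g) iff g | f, i.e. iff the remainder of f on division by g is 0. Divide f by g (g is monic, so eliminate the leading term of the running remainder at each step):
  leading term -2·x^4: subtract (-2·x^2)·g(x) = -2·x^4 + 2·x^3 - 8·x^2, leaving 2·x^3 - x^2 + 7·x + 4
  leading term 2·x^3: subtract (2·x)·g(x) = 2·x^3 - 2·x^2 + 8·x, leaving x^2 - x + 4
  leading term x^2: subtract (1)·g(x) = x^2 - x + 4, leaving 0
The remainder is 0, so f(x) = g(x) · h(x) with h(x) = -2·x^2 + 2·x + 1. Hence g | f, i.e. f ∈ (g).

Final answer: YES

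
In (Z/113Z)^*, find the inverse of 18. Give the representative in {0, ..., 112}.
Apply the extended Euclidean algorithm to (113, 18), tracking rows (r, s, t) with s·113 + t·18 = r. Each division r_prev = q·r_cur + r_new produces the new row as (previous row) − q·(current row):
  row A: (113, 1, 0)   [1·113 + 0·18 = 113]
  row B: (18, 0, 1)   [0·113 + 1·18 = 18]
  113 = 6·18 + 5   → row C = row A − 6·row B = (5, 1, −6)   [check: 1·113 − 6·18 = 5]
  18 = 3·5 + 3   → row D = row B − 3·row C = (3, −3, 19)   [check: −3·113 + 19·18 = 3]
  5 = 1·3 + 2   → row E = row C − 1·row D = (2, 4, −25)   [check: 4·113 − 25·18 = 2]
  3 = 1·2 + 1   → row F = row D − 1·row E = (1, −7, 44)   [check: −7·113 + 44·18 = 1]
  2 = 2·1 + 0   → remainder 0, stop. gcd = 1 (last nonzero row F).
The gcd is 1, so 18 is invertible mod 113. The last nonzero row gives −7·113 + 44·18 = 1, so t = 44. So 18^(−1) ≡ 44 (mod 113). Verify: 18 · 44 = 792 ≡ 1 (mod 113). ✓

Final answer: 18^(−1) ≡ 44 (mod 113)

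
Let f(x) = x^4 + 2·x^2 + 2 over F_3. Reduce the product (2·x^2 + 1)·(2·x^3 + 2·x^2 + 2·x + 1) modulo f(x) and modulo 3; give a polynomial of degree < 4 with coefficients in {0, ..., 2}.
Multiply as integer polynomials: a · b = 4·x^5 + 4·x^4 + 6·x^3 + 4·x^2 + 2·x + 1. Reducing coefficients mod 3: a · b ≡ x^5 + x^4 + x^2 + 2·x + 1. Now divide by f(x) = x^4 + 2·x^2 + 2 in F_3[x], eliminating the leading term at each step:
  leading term x^5: subtract (x)·f(x) = x^5 + 2·x^3 + 2·x, leaving x^4 + x^3 + x^2 + 1 (coefficients mod 3)
  leading term x^4: subtract (1)·f(x) = x^4 + 2·x^2 + 2, leaving x^3 + 2·x^2 + 2 (coefficients mod 3)
The degree is now < 4, so this is the remainder. Hence a · b ≡ x^3 + 2·x^2 + 2 in F_3[x]/(f).

Final answer: a · b ≡ x^3 + 2·x^2 + 2 (mod f(x))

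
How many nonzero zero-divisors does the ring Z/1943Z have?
In Z/1943Z each nonzero element is either a unit (gcd with 1943 is 1) or a zero-divisor (gcd > 1). The number of units is φ(1943): factorise 1943 = 29 · 67, so φ(1943) = (29 − 1) · (67 − 1) = 28 · 66 = 1848. The nonzero elements number 1943 − 1 = 1942. Hence the nonzero zero-divisors number 1942 − 1848 = 94.

Final answer: Z/1943Z has 94 nonzero zero-divisors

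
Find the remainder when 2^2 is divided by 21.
Use repeated squaring. Binary(2) = 10. Walk through the bits of the exponent 2 left-to-right: at each bit after the leading one, square the running value, then multiply by 2 if the bit is 1 (always reducing mod 21):
  bit 1 = 1 (leading): start with 2.
  bit 2 = 0: square 2^2 = 4 (mod 21).
Final value: 2^2 ≡ 4 (mod 21).

Final answer: 4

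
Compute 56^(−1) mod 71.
56^(−1) ≡ 52 (mod 71)

Apply the extended Euclidean algorithm to (71, 56), tracking rows (r, s, t) with s·71 + t·56 = r. Each division r_prev = q·r_cur + r_new produces the new row as (previous row) − q·(current row):
  row A: (71, 1, 0)   [1·71 + 0·56 = 71]
  row B: (56, 0, 1)   [0·71 + 1·56 = 56]
  71 = 1·56 + 15   → row C = row A − 1·row B = (15, 1, −1)   [check: 1·71 − 1·56 = 15]
  56 = 3·15 + 11   → row D = row B − 3·row C = (11, −3, 4)   [check: −3·71 + 4·56 = 11]
  15 = 1·11 + 4   → row E = row C − 1·row D = (4, 4, −5)   [check: 4·71 − 5·56 = 4]
  11 = 2·4 + 3   → row F = row D − 2·row E = (3, −11, 14)   [check: −11·71 + 14·56 = 3]
  4 = 1·3 + 1   → row G = row E − 1·row F = (1, 15, −19)   [check: 15·71 − 19·56 = 1]
  3 = 3·1 + 0   → remainder 0, stop. gcd = 1 (last nonzero row G).
The gcd is 1, so 56 is invertible mod 71. The last nonzero row gives 15·71 − 19·56 = 1, so t = −19. So 56^(−1) ≡ −19 ≡ 52 (mod 71). Verify: 56 · 52 = 2912 ≡ 1 (mod 71). ✓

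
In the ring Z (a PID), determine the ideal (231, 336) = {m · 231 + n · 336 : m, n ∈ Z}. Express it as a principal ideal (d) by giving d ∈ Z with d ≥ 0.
(231, 336) = (21); d = 21

In the PID Z, (a, b) is generated by gcd(a, b). Compute gcd(336, 231) with the extended Euclidean algorithm, tracking rows (r, s, t) with s·336 + t·231 = r:
  row A: (336, 1, 0)   [1·336 + 0·231 = 336]
  row B: (231, 0, 1)   [0·336 + 1·231 = 231]
  336 = 1·231 + 105   → row C = row A − 1·row B = (105, 1, −1)   [check: 1·336 − 1·231 = 105]
  231 = 2·105 + 21   → row D = row B − 2·row C = (21, −2, 3)   [check: −2·336 + 3·231 = 21]
  105 = 5·21 + 0   → remainder 0, stop. gcd = 21 (last nonzero row D).
So gcd(231, 336) = 21, with Bézout identity −2·336 + 3·231 = 21. Containment (⊇): the Bézout identity exhibits 21 as an element of (231, 336), giving (21) ⊆ (231, 336). Containment (⊆): since 21 | 231 and 21 | 336 (231 = 21·11, 336 = 21·16), every Z-linear combination of 231 and 336 is divisible by 21, so (231, 336) ⊆ (21). Therefore (231, 336) = (21), d = 21.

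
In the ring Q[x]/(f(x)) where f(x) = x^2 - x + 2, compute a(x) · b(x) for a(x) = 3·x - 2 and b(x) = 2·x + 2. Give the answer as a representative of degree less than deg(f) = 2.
a · b ≡ 8·x - 16 (mod f(x))

First multiply in Q[x] without reducing: a · b = 6·x^2 + 2·x - 4. Now divide by f(x) = x^2 - x + 2, eliminating the leading term at each step:
  leading term 6·x^2: subtract (6)·f(x) = 6·x^2 - 6·x + 12, leaving 8·x - 16
The degree is now < 2, so this is the remainder. Hence a · b ≡ 8·x - 16 in Q[x]/(f).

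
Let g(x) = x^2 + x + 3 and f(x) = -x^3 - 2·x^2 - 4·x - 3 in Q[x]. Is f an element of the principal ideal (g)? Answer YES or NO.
YES

In Q[x] the ideal (g) consists of all multiples of g, so f ∈ (g) iff g | f, i.e. iff the remainder of f on division by g is 0. Divide f by g (g is monic, so eliminate the leading term of the running remainder at each step):
  leading term -x^3: subtract (-x)·g(x) = -x^3 - x^2 - 3·x, leaving -x^2 - x - 3
  leading term -x^2: subtract (-1)·g(x) = -x^2 - x - 3, leaving 0
The remainder is 0, so f(x) = g(x) · h(x) with h(x) = -x - 1. Hence g | f, i.e. f ∈ (g).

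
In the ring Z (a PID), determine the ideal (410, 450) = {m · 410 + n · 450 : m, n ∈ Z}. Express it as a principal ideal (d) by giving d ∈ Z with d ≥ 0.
(410, 450) = (10); d = 10

In the PID Z, (a, b) is generated by gcd(a, b). Compute gcd(450, 410) with the extended Euclidean algorithm, tracking rows (r, s, t) with s·450 + t·410 = r:
  row A: (450, 1, 0)   [1·450 + 0·410 = 450]
  row B: (410, 0, 1)   [0·450 + 1·410 = 410]
  450 = 1·410 + 40   → row C = row A − 1·row B = (40, 1, −1)   [check: 1·450 − 1·410 = 40]
  410 = 10·40 + 10   → row D = row B − 10·row C = (10, −10, 11)   [check: −10·450 + 11·410 = 10]
  40 = 4·10 + 0   → remainder 0, stop. gcd = 10 (last nonzero row D).
So gcd(410, 450) = 10, with Bézout identity −10·450 + 11·410 = 10. Containment (⊇): the Bézout identity exhibits 10 as an element of (410, 450), giving (10) ⊆ (410, 450). Containment (⊆): since 10 | 410 and 10 | 450 (410 = 10·41, 450 = 10·45), every Z-linear combination of 410 and 450 is divisible by 10, so (410, 450) ⊆ (10). Therefore (410, 450) = (10), d = 10.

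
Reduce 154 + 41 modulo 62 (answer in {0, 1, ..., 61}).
Reduce the summands first: 154 ≡ 30 (mod 62), so 154 + 41 ≡ 30 + 41 (mod 62). 30 + 41 = 71; 71 = 1·62 + 9, so (154 + 41) mod 62 = 9.

Final answer: 9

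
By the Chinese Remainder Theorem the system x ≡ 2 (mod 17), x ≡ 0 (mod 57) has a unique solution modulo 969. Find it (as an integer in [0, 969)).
x ≡ 342 (mod 969); the representative in [0, 969) is 342

The moduli 17, 57 are pairwise coprime, so by the CRT there is a unique solution mod 17·57 = 969.
Solve by successive substitution. Start with x ≡ 2 (mod 17).
  Combine with x ≡ 0 (mod 57): write x = 2 + 17·t and require 2 + 17·t ≡ 0 (mod 57), i.e. 17·t ≡ 0 − 2 ≡ 55 (mod 57). Since 17^(−1) ≡ 47 (mod 57), t ≡ 47·55 ≡ 20 (mod 57). So x ≡ 2 + 17·20 = 342 (mod 969).
Unique solution in [0, 969): x = 342.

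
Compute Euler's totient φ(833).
φ is multiplicative, with φ(p^e) = p^e − p^(e−1). Factorise 833 = 7^2 · 17. Then
  φ(833) = (7^2 − 7^1) · (17 − 1) = 42 · 16 = 672.

Final answer: φ(833) = 672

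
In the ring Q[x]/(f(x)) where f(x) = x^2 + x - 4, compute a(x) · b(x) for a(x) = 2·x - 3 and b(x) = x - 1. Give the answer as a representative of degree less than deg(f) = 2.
a · b ≡ 11 - 7·x (mod f(x))

First multiply in Q[x] without reducing: a · b = 2·x^2 - 5·x + 3. Now divide by f(x) = x^2 + x - 4, eliminating the leading term at each step:
  leading term 2·x^2: subtract (2)·f(x) = 2·x^2 + 2·x - 8, leaving 11 - 7·x
The degree is now < 2, so this is the remainder. Hence a · b ≡ 11 - 7·x in Q[x]/(f).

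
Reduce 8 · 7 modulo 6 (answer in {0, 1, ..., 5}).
2

Reduce the factors first: 8 ≡ 2, 7 ≡ 1 (mod 6), so 8 · 7 ≡ 2 · 1 (mod 6). 2 · 1 = 2. Dividing by 6: 2 = 0·6 + 2. So (8 · 7) mod 6 = 2.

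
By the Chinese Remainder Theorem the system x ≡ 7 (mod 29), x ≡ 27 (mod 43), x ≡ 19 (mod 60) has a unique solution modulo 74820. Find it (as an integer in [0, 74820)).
The moduli 29, 43, 60 are pairwise coprime, so by the CRT there is a unique solution mod 29·43·60 = 74820.
Solve by successive substitution. Start with x ≡ 7 (mod 29).
  Combine with x ≡ 27 (mod 43): write x = 7 + 29·t and require 7 + 29·t ≡ 27 (mod 43), i.e. 29·t ≡ 27 − 7 ≡ 20 (mod 43). Since 29^(−1) ≡ 3 (mod 43), t ≡ 3·20 ≡ 17 (mod 43). So x ≡ 7 + 29·17 = 500 (mod 1247).
  Combine with x ≡ 19 (mod 60): write x = 500 + 1247·t and require 500 + 1247·t ≡ 19 (mod 60), i.e. 1247·t ≡ 19 − 500 ≡ 59 (mod 60). Since 1247^(−1) ≡ 23 (mod 60) (1247 ≡ 47 (mod 60)), t ≡ 23·59 ≡ 37 (mod 60). So x ≡ 500 + 1247·37 = 46639 (mod 74820).
Unique solution in [0, 74820): x = 46639.

Final answer: x ≡ 46639 (mod 74820); the representative in [0, 74820) is 46639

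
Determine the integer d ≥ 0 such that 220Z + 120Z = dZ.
In the PID Z, (a, b) is generated by gcd(a, b). Compute gcd(220, 120) with the extended Euclidean algorithm, tracking rows (r, s, t) with s·220 + t·120 = r:
  row A: (220, 1, 0)   [1·220 + 0·120 = 220]
  row B: (120, 0, 1)   [0·220 + 1·120 = 120]
  220 = 1·120 + 100   → row C = row A − 1·row B = (100, 1, −1)   [check: 1·220 − 1·120 = 100]
  120 = 1·100 + 20   → row D = row B − 1·row C = (20, −1, 2)   [check: −1·220 + 2·120 = 20]
  100 = 5·20 + 0   → remainder 0, stop. gcd = 20 (last nonzero row D).
So gcd(220, 120) = 20, with Bézout identity −1·220 + 2·120 = 20. Containment (⊇): the Bézout identity exhibits 20 as an element of (220, 120), giving (20) ⊆ (220, 120). Containment (⊆): since 20 | 220 and 20 | 120 (220 = 20·11, 120 = 20·6), every Z-linear combination of 220 and 120 is divisible by 20, so (220, 120) ⊆ (20). Therefore (220, 120) = (20), d = 20.

Final answer: (220, 120) = (20); d = 20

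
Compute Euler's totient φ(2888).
φ(2888) = 1368

φ is multiplicative, with φ(p^e) = p^e − p^(e−1). Factorise 2888 = 2^3 · 19^2. Then
  φ(2888) = (2^3 − 2^2) · (19^2 − 19^1) = 4 · 342 = 1368.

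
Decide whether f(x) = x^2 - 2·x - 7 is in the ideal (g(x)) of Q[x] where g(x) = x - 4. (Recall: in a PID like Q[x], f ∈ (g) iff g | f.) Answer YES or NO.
NO

In Q[x] the ideal (g) consists of all multiples of g, so f ∈ (g) iff g | f, i.e. iff the remainder of f on division by g is 0. Divide f by g (g is monic, so eliminate the leading term of the running remainder at each step):
  leading term x^2: subtract (x)·g(x) = x^2 - 4·x, leaving 2·x - 7
  leading term 2·x: subtract (2)·g(x) = 2·x - 8, leaving 1
The remainder r(x) = 1 ≠ 0 (and deg r < deg g), so g ∤ f, i.e. f ∉ (g).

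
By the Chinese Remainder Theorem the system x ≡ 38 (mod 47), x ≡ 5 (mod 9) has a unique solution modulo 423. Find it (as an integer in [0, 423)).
x ≡ 320 (mod 423); the representative in [0, 423) is 320

The moduli 47, 9 are pairwise coprime, so by the CRT there is a unique solution mod 47·9 = 423.
Solve by successive substitution. Start with x ≡ 38 (mod 47).
  Combine with x ≡ 5 (mod 9): write x = 38 + 47·t and require 38 + 47·t ≡ 5 (mod 9), i.e. 47·t ≡ 5 − 38 ≡ 3 (mod 9). Since 47^(−1) ≡ 5 (mod 9) (47 ≡ 2 (mod 9)), t ≡ 5·3 ≡ 6 (mod 9). So x ≡ 38 + 47·6 = 320 (mod 423).
Unique solution in [0, 423): x = 320.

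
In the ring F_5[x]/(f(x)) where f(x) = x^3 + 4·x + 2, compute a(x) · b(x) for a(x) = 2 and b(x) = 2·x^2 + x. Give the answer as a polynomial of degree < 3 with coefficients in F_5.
Multiply as integer polynomials: a · b = 4·x^2 + 2·x. Reducing coefficients mod 5: a · b ≡ 4·x^2 + 2·x. This already has degree < 3, so no reduction by f is needed. Hence a · b ≡ 4·x^2 + 2·x in F_5[x]/(f).

Final answer: a · b ≡ 4·x^2 + 2·x (mod f(x))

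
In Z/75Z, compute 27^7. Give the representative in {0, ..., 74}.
Use repeated squaring. Binary(7) = 111. Walk through the bits of the exponent 7 left-to-right: at each bit after the leading one, square the running value, then multiply by 27 if the bit is 1 (always reducing mod 75):
  bit 1 = 1 (leading): start with 27.
  bit 2 = 1: square 27^2 = 729 ≡ 54; bit is 1, so multiply 54·27 = 1458 ≡ 33 (mod 75).
  bit 3 = 1: square 33^2 = 1089 ≡ 39; bit is 1, so multiply 39·27 = 1053 ≡ 3 (mod 75).
Final value: 27^7 ≡ 3 (mod 75).

Final answer: 3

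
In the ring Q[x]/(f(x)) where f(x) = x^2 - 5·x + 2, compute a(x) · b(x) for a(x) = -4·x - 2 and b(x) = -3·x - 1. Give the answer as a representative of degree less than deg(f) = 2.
First multiply in Q[x] without reducing: a · b = 12·x^2 + 10·x + 2. Now divide by f(x) = x^2 - 5·x + 2, eliminating the leading term at each step:
  leading term 12·x^2: subtract (12)·f(x) = 12·x^2 - 60·x + 24, leaving 70·x - 22
The degree is now < 2, so this is the remainder. Hence a · b ≡ 70·x - 22 in Q[x]/(f).

Final answer: a · b ≡ 70·x - 22 (mod f(x))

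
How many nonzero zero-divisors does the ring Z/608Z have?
Z/608Z has 319 nonzero zero-divisors

In Z/608Z each nonzero element is either a unit (gcd with 608 is 1) or a zero-divisor (gcd > 1). The number of units is φ(608): factorise 608 = 2^5 · 19, so φ(608) = (2^5 − 2^4) · (19 − 1) = 16 · 18 = 288. The nonzero elements number 608 − 1 = 607. Hence the nonzero zero-divisors number 607 − 288 = 319.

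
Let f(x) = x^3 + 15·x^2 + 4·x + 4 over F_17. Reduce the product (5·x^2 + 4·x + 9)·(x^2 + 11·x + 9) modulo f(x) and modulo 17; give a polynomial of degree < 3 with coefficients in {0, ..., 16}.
a · b ≡ 12·x^2 + 9·x + 9 (mod f(x))

Multiply as integer polynomials: a · b = 5·x^4 + 59·x^3 + 98·x^2 + 135·x + 81. Reducing coefficients mod 17: a · b ≡ 5·x^4 + 8·x^3 + 13·x^2 + 16·x + 13. Now divide by f(x) = x^3 + 15·x^2 + 4·x + 4 in F_17[x], eliminating the leading term at each step:
  leading term 5·x^4: subtract (5·x)·f(x) = 5·x^4 + 7·x^3 + 3·x^2 + 3·x, leaving x^3 + 10·x^2 + 13·x + 13 (coefficients mod 17)
  leading term x^3: subtract (1)·f(x) = x^3 + 15·x^2 + 4·x + 4, leaving 12·x^2 + 9·x + 9 (coefficients mod 17)
The degree is now < 3, so this is the remainder. Hence a · b ≡ 12·x^2 + 9·x + 9 in F_17[x]/(f).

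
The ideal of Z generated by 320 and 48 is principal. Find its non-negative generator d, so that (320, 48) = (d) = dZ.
(320, 48) = (16); d = 16

In the PID Z, (a, b) is generated by gcd(a, b). Compute gcd(320, 48) with the extended Euclidean algorithm, tracking rows (r, s, t) with s·320 + t·48 = r:
  row A: (320, 1, 0)   [1·320 + 0·48 = 320]
  row B: (48, 0, 1)   [0·320 + 1·48 = 48]
  320 = 6·48 + 32   → row C = row A − 6·row B = (32, 1, −6)   [check: 1·320 − 6·48 = 32]
  48 = 1·32 + 16   → row D = row B − 1·row C = (16, −1, 7)   [check: −1·320 + 7·48 = 16]
  32 = 2·16 + 0   → remainder 0, stop. gcd = 16 (last nonzero row D).
So gcd(320, 48) = 16, with Bézout identity −1·320 + 7·48 = 16. Containment (⊇): the Bézout identity exhibits 16 as an element of (320, 48), giving (16) ⊆ (320, 48). Containment (⊆): since 16 | 320 and 16 | 48 (320 = 16·20, 48 = 16·3), every Z-linear combination of 320 and 48 is divisible by 16, so (320, 48) ⊆ (16). Therefore (320, 48) = (16), d = 16.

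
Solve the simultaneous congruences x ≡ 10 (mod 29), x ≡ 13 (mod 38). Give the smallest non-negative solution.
The moduli 29, 38 are pairwise coprime, so by the CRT there is a unique solution mod 29·38 = 1102.
Solve by successive substitution. Start with x ≡ 10 (mod 29).
  Combine with x ≡ 13 (mod 38): write x = 10 + 29·t and require 10 + 29·t ≡ 13 (mod 38), i.e. 29·t ≡ 13 − 10 ≡ 3 (mod 38). Since 29^(−1) ≡ 21 (mod 38), t ≡ 21·3 ≡ 25 (mod 38). So x ≡ 10 + 29·25 = 735 (mod 1102).
Unique solution in [0, 1102): x = 735.

Final answer: x ≡ 735 (mod 1102); the representative in [0, 1102) is 735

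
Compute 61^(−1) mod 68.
Apply the extended Euclidean algorithm to (68, 61), tracking rows (r, s, t) with s·68 + t·61 = r. Each division r_prev = q·r_cur + r_new produces the new row as (previous row) − q·(current row):
  row A: (68, 1, 0)   [1·68 + 0·61 = 68]
  row B: (61, 0, 1)   [0·68 + 1·61 = 61]
  68 = 1·61 + 7   → row C = row A − 1·row B = (7, 1, −1)   [check: 1·68 − 1·61 = 7]
  61 = 8·7 + 5   → row D = row B − 8·row C = (5, −8, 9)   [check: −8·68 + 9·61 = 5]
  7 = 1·5 + 2   → row E = row C − 1·row D = (2, 9, −10)   [check: 9·68 − 10·61 = 2]
  5 = 2·2 + 1   → row F = row D − 2·row E = (1, −26, 29)   [check: −26·68 + 29·61 = 1]
  2 = 2·1 + 0   → remainder 0, stop. gcd = 1 (last nonzero row F).
The gcd is 1, so 61 is invertible mod 68. The last nonzero row gives −26·68 + 29·61 = 1, so t = 29. So 61^(−1) ≡ 29 (mod 68). Verify: 61 · 29 = 1769 ≡ 1 (mod 68). ✓

Final answer: 61^(−1) ≡ 29 (mod 68)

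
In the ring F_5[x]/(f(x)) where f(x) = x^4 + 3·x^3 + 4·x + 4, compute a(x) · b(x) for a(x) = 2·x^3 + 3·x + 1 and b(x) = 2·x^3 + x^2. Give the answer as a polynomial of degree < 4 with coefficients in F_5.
Multiply as integer polynomials: a · b = 4·x^6 + 2·x^5 + 6·x^4 + 5·x^3 + x^2. Reducing coefficients mod 5: a · b ≡ 4·x^6 + 2·x^5 + x^4 + x^2. Now divide by f(x) = x^4 + 3·x^3 + 4·x + 4 in F_5[x], eliminating the leading term at each step:
  leading term 4·x^6: subtract (4·x^2)·f(x) = 4·x^6 + 2·x^5 + x^3 + x^2, leaving x^4 + 4·x^3 (coefficients mod 5)
  leading term x^4: subtract (1)·f(x) = x^4 + 3·x^3 + 4·x + 4, leaving x^3 + x + 1 (coefficients mod 5)
The degree is now < 4, so this is the remainder. Hence a · b ≡ x^3 + x + 1 in F_5[x]/(f).

Final answer: a · b ≡ x^3 + x + 1 (mod f(x))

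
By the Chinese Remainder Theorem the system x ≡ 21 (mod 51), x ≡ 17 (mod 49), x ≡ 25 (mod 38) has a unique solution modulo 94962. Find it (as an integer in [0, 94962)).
x ≡ 54897 (mod 94962); the representative in [0, 94962) is 54897

The moduli 51, 49, 38 are pairwise coprime, so by the CRT there is a unique solution mod 51·49·38 = 94962.
Solve by successive substitution. Start with x ≡ 21 (mod 51).
  Combine with x ≡ 17 (mod 49): write x = 21 + 51·t and require 21 + 51·t ≡ 17 (mod 49), i.e. 51·t ≡ 17 − 21 ≡ 45 (mod 49). Since 51^(−1) ≡ 25 (mod 49) (51 ≡ 2 (mod 49)), t ≡ 25·45 ≡ 47 (mod 49). So x ≡ 21 + 51·47 = 2418 (mod 2499).
  Combine with x ≡ 25 (mod 38): write x = 2418 + 2499·t and require 2418 + 2499·t ≡ 25 (mod 38), i.e. 2499·t ≡ 25 − 2418 ≡ 1 (mod 38). Since 2499^(−1) ≡ 21 (mod 38) (2499 ≡ 29 (mod 38)), t ≡ 21·1 ≡ 21 (mod 38). So x ≡ 2418 + 2499·21 = 54897 (mod 94962).
Unique solution in [0, 94962): x = 54897.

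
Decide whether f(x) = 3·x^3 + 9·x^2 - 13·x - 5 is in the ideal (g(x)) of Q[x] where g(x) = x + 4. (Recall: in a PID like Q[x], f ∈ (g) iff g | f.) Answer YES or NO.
In Q[x] the ideal (g) consists of all multiples of g, so f ∈ (g) iff g | f, i.e. iff the remainder of f on division by g is 0. Divide f by g (g is monic, so eliminate the leading term of the running remainder at each step):
  leading term 3·x^3: subtract (3·x^2)·g(x) = 3·x^3 + 12·x^2, leaving -3·x^2 - 13·x - 5
  leading term -3·x^2: subtract (-3·x)·g(x) = -3·x^2 - 12·x, leaving -x - 5
  leading term -x: subtract (-1)·g(x) = -x - 4, leaving -1
The remainder r(x) = -1 ≠ 0 (and deg r < deg g), so g ∤ f, i.e. f ∉ (g).

Final answer: NO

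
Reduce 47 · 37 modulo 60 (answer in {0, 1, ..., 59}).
59

Both factors are already reduced mod 60. 47 · 37 = 1739. Dividing by 60: 1739 = 28·60 + 59. So (47 · 37) mod 60 = 59.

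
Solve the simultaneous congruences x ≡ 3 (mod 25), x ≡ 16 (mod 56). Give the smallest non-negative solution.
x ≡ 128 (mod 1400); the representative in [0, 1400) is 128

The moduli 25, 56 are pairwise coprime, so by the CRT there is a unique solution mod 25·56 = 1400.
Solve by successive substitution. Start with x ≡ 3 (mod 25).
  Combine with x ≡ 16 (mod 56): write x = 3 + 25·t and require 3 + 25·t ≡ 16 (mod 56), i.e. 25·t ≡ 16 − 3 ≡ 13 (mod 56). Since 25^(−1) ≡ 9 (mod 56), t ≡ 9·13 ≡ 5 (mod 56). So x ≡ 3 + 25·5 = 128 (mod 1400).
Unique solution in [0, 1400): x = 128.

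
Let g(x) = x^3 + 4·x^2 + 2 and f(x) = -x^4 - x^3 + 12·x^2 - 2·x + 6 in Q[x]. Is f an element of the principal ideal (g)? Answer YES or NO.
In Q[x] the ideal (g) consists of all multiples of g, so f ∈ (g) iff g | f, i.e. iff the remainder of f on division by g is 0. Divide f by g (g is monic, so eliminate the leading term of the running remainder at each step):
  leading term -x^4: subtract (-x)·g(x) = -x^4 - 4·x^3 - 2·x, leaving 3·x^3 + 12·x^2 + 6
  leading term 3·x^3: subtract (3)·g(x) = 3·x^3 + 12·x^2 + 6, leaving 0
The remainder is 0, so f(x) = g(x) · h(x) with h(x) = 3 - x. Hence g | f, i.e. f ∈ (g).

Final answer: YES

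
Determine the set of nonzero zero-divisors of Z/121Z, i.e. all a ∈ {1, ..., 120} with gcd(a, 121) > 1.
nonzero zero-divisors of Z/121Z = {11, 22, 33, 44, 55, 66, 77, 88, 99, 110}

An element a ∈ Z/121Z (with a ≠ 0) is a zero-divisor iff gcd(a, 121) > 1 (because a is a unit precisely when gcd(a, n) = 1, and in Z/nZ every nonzero, non-unit element is a zero-divisor). Scan a = 1, ..., 120 and keep those with gcd(a, 121) > 1:
  gcd(11, 121) = 11, gcd(22, 121) = 11, gcd(33, 121) = 11, gcd(44, 121) = 11, gcd(55, 121) = 11, gcd(66, 121) = 11, gcd(77, 121) = 11, gcd(88, 121) = 11, gcd(99, 121) = 11, gcd(110, 121) = 11.
All other a ∈ {1, ..., 120} have gcd(a, 121) = 1 and are units. So the nonzero zero-divisors are exactly the 10 values of a appearing in this scan.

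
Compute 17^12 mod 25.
11

Use repeated squaring. Binary(12) = 1100. Walk through the bits of the exponent 12 left-to-right: at each bit after the leading one, square the running value, then multiply by 17 if the bit is 1 (always reducing mod 25):
  bit 1 = 1 (leading): start with 17.
  bit 2 = 1: square 17^2 = 289 ≡ 14; bit is 1, so multiply 14·17 = 238 ≡ 13 (mod 25).
  bit 3 = 0: square 13^2 = 169 ≡ 19 (mod 25).
  bit 4 = 0: square 19^2 = 361 ≡ 11 (mod 25).
Final value: 17^12 ≡ 11 (mod 25).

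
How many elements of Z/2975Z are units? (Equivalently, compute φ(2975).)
An element a ∈ Z/2975Z is a unit iff gcd(a, 2975) = 1, so the number of units is φ(2975). φ is multiplicative, with φ(p^e) = p^e − p^(e−1). Factorise 2975 = 5^2 · 7 · 17. Then
  φ(2975) = (5^2 − 5^1) · (7 − 1) · (17 − 1) = 20 · 6 · 16 = 1920.

Final answer: Z/2975Z has φ(2975) = 1920 units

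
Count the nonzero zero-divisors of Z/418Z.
In Z/418Z each nonzero element is either a unit (gcd with 418 is 1) or a zero-divisor (gcd > 1). The number of units is φ(418): factorise 418 = 2 · 11 · 19, so φ(418) = (2 − 1) · (11 − 1) · (19 − 1) = 1 · 10 · 18 = 180. The nonzero elements number 418 − 1 = 417. Hence the nonzero zero-divisors number 417 − 180 = 237.

Final answer: Z/418Z has 237 nonzero zero-divisors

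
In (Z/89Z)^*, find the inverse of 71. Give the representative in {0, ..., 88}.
71^(−1) ≡ 84 (mod 89)

Apply the extended Euclidean algorithm to (89, 71), tracking rows (r, s, t) with s·89 + t·71 = r. Each division r_prev = q·r_cur + r_new produces the new row as (previous row) − q·(current row):
  row A: (89, 1, 0)   [1·89 + 0·71 = 89]
  row B: (71, 0, 1)   [0·89 + 1·71 = 71]
  89 = 1·71 + 18   → row C = row A − 1·row B = (18, 1, −1)   [check: 1·89 − 1·71 = 18]
  71 = 3·18 + 17   → row D = row B − 3·row C = (17, −3, 4)   [check: −3·89 + 4·71 = 17]
  18 = 1·17 + 1   → row E = row C − 1·row D = (1, 4, −5)   [check: 4·89 − 5·71 = 1]
  17 = 17·1 + 0   → remainder 0, stop. gcd = 1 (last nonzero row E).
The gcd is 1, so 71 is invertible mod 89. The last nonzero row gives 4·89 − 5·71 = 1, so t = −5. So 71^(−1) ≡ −5 ≡ 84 (mod 89). Verify: 71 · 84 = 5964 ≡ 1 (mod 89). ✓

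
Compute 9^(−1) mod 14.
9^(−1) ≡ 11 (mod 14)

Apply the extended Euclidean algorithm to (14, 9), tracking rows (r, s, t) with s·14 + t·9 = r. Each division r_prev = q·r_cur + r_new produces the new row as (previous row) − q·(current row):
  row A: (14, 1, 0)   [1·14 + 0·9 = 14]
  row B: (9, 0, 1)   [0·14 + 1·9 = 9]
  14 = 1·9 + 5   → row C = row A − 1·row B = (5, 1, −1)   [check: 1·14 − 1·9 = 5]
  9 = 1·5 + 4   → row D = row B − 1·row C = (4, −1, 2)   [check: −1·14 + 2·9 = 4]
  5 = 1·4 + 1   → row E = row C − 1·row D = (1, 2, −3)   [check: 2·14 − 3·9 = 1]
  4 = 4·1 + 0   → remainder 0, stop. gcd = 1 (last nonzero row E).
The gcd is 1, so 9 is invertible mod 14. The last nonzero row gives 2·14 − 3·9 = 1, so t = −3. So 9^(−1) ≡ −3 ≡ 11 (mod 14). Verify: 9 · 11 = 99 ≡ 1 (mod 14). ✓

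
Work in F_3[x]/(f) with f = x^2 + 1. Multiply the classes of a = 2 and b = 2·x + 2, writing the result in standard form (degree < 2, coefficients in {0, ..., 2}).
Multiply as integer polynomials: a · b = 4·x + 4. Reducing coefficients mod 3: a · b ≡ x + 1. This already has degree < 2, so no reduction by f is needed. Hence a · b ≡ x + 1 in F_3[x]/(f).

Final answer: a · b ≡ x + 1 (mod f(x))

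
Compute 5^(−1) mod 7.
5^(−1) ≡ 3 (mod 7)

Apply the extended Euclidean algorithm to (7, 5), tracking rows (r, s, t) with s·7 + t·5 = r. Each division r_prev = q·r_cur + r_new produces the new row as (previous row) − q·(current row):
  row A: (7, 1, 0)   [1·7 + 0·5 = 7]
  row B: (5, 0, 1)   [0·7 + 1·5 = 5]
  7 = 1·5 + 2   → row C = row A − 1·row B = (2, 1, −1)   [check: 1·7 − 1·5 = 2]
  5 = 2·2 + 1   → row D = row B − 2·row C = (1, −2, 3)   [check: −2·7 + 3·5 = 1]
  2 = 2·1 + 0   → remainder 0, stop. gcd = 1 (last nonzero row D).
The gcd is 1, so 5 is invertible mod 7. The last nonzero row gives −2·7 + 3·5 = 1, so t = 3. So 5^(−1) ≡ 3 (mod 7). Verify: 5 · 3 = 15 ≡ 1 (mod 7). ✓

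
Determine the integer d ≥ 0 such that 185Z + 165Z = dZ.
In the PID Z, (a, b) is generated by gcd(a, b). Compute gcd(185, 165) with the extended Euclidean algorithm, tracking rows (r, s, t) with s·185 + t·165 = r:
  row A: (185, 1, 0)   [1·185 + 0·165 = 185]
  row B: (165, 0, 1)   [0·185 + 1·165 = 165]
  185 = 1·165 + 20   → row C = row A − 1·row B = (20, 1, −1)   [check: 1·185 − 1·165 = 20]
  165 = 8·20 + 5   → row D = row B − 8·row C = (5, −8, 9)   [check: −8·185 + 9·165 = 5]
  20 = 4·5 + 0   → remainder 0, stop. gcd = 5 (last nonzero row D).
So gcd(185, 165) = 5, with Bézout identity −8·185 + 9·165 = 5. Containment (⊇): the Bézout identity exhibits 5 as an element of (185, 165), giving (5) ⊆ (185, 165). Containment (⊆): since 5 | 185 and 5 | 165 (185 = 5·37, 165 = 5·33), every Z-linear combination of 185 and 165 is divisible by 5, so (185, 165) ⊆ (5). Therefore (185, 165) = (5), d = 5.

Final answer: (185, 165) = (5); d = 5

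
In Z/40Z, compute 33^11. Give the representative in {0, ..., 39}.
Use repeated squaring. Binary(11) = 1011. Walk through the bits of the exponent 11 left-to-right: at each bit after the leading one, square the running value, then multiply by 33 if the bit is 1 (always reducing mod 40):
  bit 1 = 1 (leading): start with 33.
  bit 2 = 0: square 33^2 = 1089 ≡ 9 (mod 40).
  bit 3 = 1: square 9^2 = 81 ≡ 1; bit is 1, so multiply 1·33 = 33 (mod 40).
  bit 4 = 1: square 33^2 = 1089 ≡ 9; bit is 1, so multiply 9·33 = 297 ≡ 17 (mod 40).
Final value: 33^11 ≡ 17 (mod 40).

Final answer: 17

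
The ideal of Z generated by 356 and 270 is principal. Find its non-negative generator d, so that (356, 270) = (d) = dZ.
In the PID Z, (a, b) is generated by gcd(a, b). Compute gcd(356, 270) with the extended Euclidean algorithm, tracking rows (r, s, t) with s·356 + t·270 = r:
  row A: (356, 1, 0)   [1·356 + 0·270 = 356]
  row B: (270, 0, 1)   [0·356 + 1·270 = 270]
  356 = 1·270 + 86   → row C = row A − 1·row B = (86, 1, −1)   [check: 1·356 − 1·270 = 86]
  270 = 3·86 + 12   → row D = row B − 3·row C = (12, −3, 4)   [check: −3·356 + 4·270 = 12]
  86 = 7·12 + 2   → row E = row C − 7·row D = (2, 22, −29)   [check: 22·356 − 29·270 = 2]
  12 = 6·2 + 0   → remainder 0, stop. gcd = 2 (last nonzero row E).
So gcd(356, 270) = 2, with Bézout identity 22·356 − 29·270 = 2. Containment (⊇): the Bézout identity exhibits 2 as an element of (356, 270), giving (2) ⊆ (356, 270). Containment (⊆): since 2 | 356 and 2 | 270 (356 = 2·178, 270 = 2·135), every Z-linear combination of 356 and 270 is divisible by 2, so (356, 270) ⊆ (2). Therefore (356, 270) = (2), d = 2.

Final answer: (356, 270) = (2); d = 2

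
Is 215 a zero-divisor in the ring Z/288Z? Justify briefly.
gcd(215, 288) = 1, so 215 is a unit in Z/288Z (it has a multiplicative inverse). A unit cannot be a zero-divisor: if 215·b ≡ 0 then multiplying both sides by 215^(−1) gives b ≡ 0. So 215 is not a zero-divisor.

Final answer: NO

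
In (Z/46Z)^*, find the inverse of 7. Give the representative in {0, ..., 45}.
Apply the extended Euclidean algorithm to (46, 7), tracking rows (r, s, t) with s·46 + t·7 = r. Each division r_prev = q·r_cur + r_new produces the new row as (previous row) − q·(current row):
  row A: (46, 1, 0)   [1·46 + 0·7 = 46]
  row B: (7, 0, 1)   [0·46 + 1·7 = 7]
  46 = 6·7 + 4   → row C = row A − 6·row B = (4, 1, −6)   [check: 1·46 − 6·7 = 4]
  7 = 1·4 + 3   → row D = row B − 1·row C = (3, −1, 7)   [check: −1·46 + 7·7 = 3]
  4 = 1·3 + 1   → row E = row C − 1·row D = (1, 2, −13)   [check: 2·46 − 13·7 = 1]
  3 = 3·1 + 0   → remainder 0, stop. gcd = 1 (last nonzero row E).
The gcd is 1, so 7 is invertible mod 46. The last nonzero row gives 2·46 − 13·7 = 1, so t = −13. So 7^(−1) ≡ −13 ≡ 33 (mod 46). Verify: 7 · 33 = 231 ≡ 1 (mod 46). ✓

Final answer: 7^(−1) ≡ 33 (mod 46)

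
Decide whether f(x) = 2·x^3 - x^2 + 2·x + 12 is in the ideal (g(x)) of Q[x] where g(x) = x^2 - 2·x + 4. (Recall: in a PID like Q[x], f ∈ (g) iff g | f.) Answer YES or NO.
In Q[x] the ideal (g) consists of all multiples of g, so f ∈ (g) iff g | f, i.e. iff the remainder of f on division by g is 0. Divide f by g (g is monic, so eliminate the leading term of the running remainder at each step):
  leading term 2·x^3: subtract (2·x)·g(x) = 2·x^3 - 4·x^2 + 8·x, leaving 3·x^2 - 6·x + 12
  leading term 3·x^2: subtract (3)·g(x) = 3·x^2 - 6·x + 12, leaving 0
The remainder is 0, so f(x) = g(x) · h(x) with h(x) = 2·x + 3. Hence g | f, i.e. f ∈ (g).

Final answer: YES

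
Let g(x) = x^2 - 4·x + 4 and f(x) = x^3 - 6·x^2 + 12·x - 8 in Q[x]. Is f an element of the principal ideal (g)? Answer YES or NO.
YES

In Q[x] the ideal (g) consists of all multiples of g, so f ∈ (g) iff g | f, i.e. iff the remainder of f on division by g is 0. Divide f by g (g is monic, so eliminate the leading term of the running remainder at each step):
  leading term x^3: subtract (x)·g(x) = x^3 - 4·x^2 + 4·x, leaving -2·x^2 + 8·x - 8
  leading term -2·x^2: subtract (-2)·g(x) = -2·x^2 + 8·x - 8, leaving 0
The remainder is 0, so f(x) = g(x) · h(x) with h(x) = x - 2. Hence g | f, i.e. f ∈ (g).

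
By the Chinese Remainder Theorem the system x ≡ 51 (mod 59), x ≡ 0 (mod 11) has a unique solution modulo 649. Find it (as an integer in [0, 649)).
The moduli 59, 11 are pairwise coprime, so by the CRT there is a unique solution mod 59·11 = 649.
Solve by successive substitution. Start with x ≡ 51 (mod 59).
  Combine with x ≡ 0 (mod 11): write x = 51 + 59·t and require 51 + 59·t ≡ 0 (mod 11), i.e. 59·t ≡ 0 − 51 ≡ 4 (mod 11). Since 59^(−1) ≡ 3 (mod 11) (59 ≡ 4 (mod 11)), t ≡ 3·4 ≡ 1 (mod 11). So x ≡ 51 + 59·1 = 110 (mod 649).
Unique solution in [0, 649): x = 110.

Final answer: x ≡ 110 (mod 649); the representative in [0, 649) is 110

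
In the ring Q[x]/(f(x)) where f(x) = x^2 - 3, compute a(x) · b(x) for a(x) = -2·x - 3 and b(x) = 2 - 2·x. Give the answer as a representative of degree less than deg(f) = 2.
a · b ≡ 2·x + 6 (mod f(x))

First multiply in Q[x] without reducing: a · b = 4·x^2 + 2·x - 6. Now divide by f(x) = x^2 - 3, eliminating the leading term at each step:
  leading term 4·x^2: subtract (4)·f(x) = 4·x^2 - 12, leaving 2·x + 6
The degree is now < 2, so this is the remainder. Hence a · b ≡ 2·x + 6 in Q[x]/(f).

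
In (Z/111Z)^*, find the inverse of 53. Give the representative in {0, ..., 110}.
53^(−1) ≡ 44 (mod 111)

Apply the extended Euclidean algorithm to (111, 53), tracking rows (r, s, t) with s·111 + t·53 = r. Each division r_prev = q·r_cur + r_new produces the new row as (previous row) − q·(current row):
  row A: (111, 1, 0)   [1·111 + 0·53 = 111]
  row B: (53, 0, 1)   [0·111 + 1·53 = 53]
  111 = 2·53 + 5   → row C = row A − 2·row B = (5, 1, −2)   [check: 1·111 − 2·53 = 5]
  53 = 10·5 + 3   → row D = row B − 10·row C = (3, −10, 21)   [check: −10·111 + 21·53 = 3]
  5 = 1·3 + 2   → row E = row C − 1·row D = (2, 11, −23)   [check: 11·111 − 23·53 = 2]
  3 = 1·2 + 1   → row F = row D − 1·row E = (1, −21, 44)   [check: −21·111 + 44·53 = 1]
  2 = 2·1 + 0   → remainder 0, stop. gcd = 1 (last nonzero row F).
The gcd is 1, so 53 is invertible mod 111. The last nonzero row gives −21·111 + 44·53 = 1, so t = 44. So 53^(−1) ≡ 44 (mod 111). Verify: 53 · 44 = 2332 ≡ 1 (mod 111). ✓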